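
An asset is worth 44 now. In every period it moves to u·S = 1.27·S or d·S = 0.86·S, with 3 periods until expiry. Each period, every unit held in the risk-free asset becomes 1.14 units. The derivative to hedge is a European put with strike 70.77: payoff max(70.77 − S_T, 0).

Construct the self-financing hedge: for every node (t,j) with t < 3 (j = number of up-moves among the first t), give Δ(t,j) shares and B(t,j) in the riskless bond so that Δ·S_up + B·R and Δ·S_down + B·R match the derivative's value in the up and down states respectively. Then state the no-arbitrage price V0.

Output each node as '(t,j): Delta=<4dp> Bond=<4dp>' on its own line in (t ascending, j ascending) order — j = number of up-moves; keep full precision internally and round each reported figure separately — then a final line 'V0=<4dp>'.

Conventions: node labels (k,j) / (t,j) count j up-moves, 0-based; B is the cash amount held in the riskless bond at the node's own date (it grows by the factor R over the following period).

(0,0): Delta=-0.6149 Bond=34.9849
(1,0): Delta=-1.0000 Bond=54.4552
(1,1): Delta=-0.4938 Bond=33.1170
(2,0): Delta=-1.0000 Bond=62.0789
(2,1): Delta=-1.0000 Bond=62.0789
(2,2): Delta=-0.3347 Bond=26.4593
V0=7.9296

The replicating-portfolio and risk-neutral prices coincide; use p* = (1.14−0.86)/(1.27−0.86) = 0.6829 for the latter.
At maturity the claim pays: V(3,0)=42.7835, V(3,1)=29.4412, V(3,2)=9.7379, V(3,3)=0.0000
(2,0): S=32.5424. Δ = (V_up−V_dn)/(S_up−S_dn) = (29.4412−42.7835)/(41.3288−27.9865) = -1.0000. V = [p*·29.4412 + (1−p*)·42.7835]/1.14 = 29.5365. B = V − Δ·S = 62.0789.
(2,1): S=48.0568. Δ = (V_up−V_dn)/(S_up−S_dn) = (9.7379−29.4412)/(61.0321−41.3288) = -1.0000. V = [p*·9.7379 + (1−p*)·29.4412]/1.14 = 14.0221. B = V − Δ·S = 62.0789.
(2,2): S=70.9676. Δ = (V_up−V_dn)/(S_up−S_dn) = (0.0000−9.7379)/(90.1289−61.0321) = -0.3347. V = [p*·0.0000 + (1−p*)·9.7379]/1.14 = 2.7084. B = V − Δ·S = 26.4593.
(1,0): S=37.8400. Δ = (V_up−V_dn)/(S_up−S_dn) = (14.0221−29.5365)/(48.0568−32.5424) = -1.0000. V = [p*·14.0221 + (1−p*)·29.5365]/1.14 = 16.6152. B = V − Δ·S = 54.4552.
(1,1): S=55.8800. Δ = (V_up−V_dn)/(S_up−S_dn) = (2.7084−14.0221)/(70.9676−48.0568) = -0.4938. V = [p*·2.7084 + (1−p*)·14.0221]/1.14 = 5.5226. B = V − Δ·S = 33.1170.
(0,0): S=44.0000. Δ = (V_up−V_dn)/(S_up−S_dn) = (5.5226−16.6152)/(55.8800−37.8400) = -0.6149. V = [p*·5.5226 + (1−p*)·16.6152]/1.14 = 7.9296. B = V − Δ·S = 34.9849.
Verification: the root portfolio costs Δ(0,0)·S0 + B(0,0) = 7.9296, matching V0.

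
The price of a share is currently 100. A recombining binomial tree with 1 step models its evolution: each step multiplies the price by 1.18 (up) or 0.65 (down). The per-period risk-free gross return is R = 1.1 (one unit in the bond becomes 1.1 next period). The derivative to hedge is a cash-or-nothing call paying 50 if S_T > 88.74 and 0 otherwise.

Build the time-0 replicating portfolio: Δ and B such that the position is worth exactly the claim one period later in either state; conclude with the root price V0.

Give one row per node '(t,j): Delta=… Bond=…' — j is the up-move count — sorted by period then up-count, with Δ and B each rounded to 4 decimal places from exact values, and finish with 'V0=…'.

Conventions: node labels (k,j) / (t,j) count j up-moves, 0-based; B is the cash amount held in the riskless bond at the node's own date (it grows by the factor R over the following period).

Under the risk-neutral measure, an up-move has probability p* = (R−d)/(u−d) = 0.8491 and values discount at R = 1.1.
Payoffs at expiry: V(1,0)=0.0000, V(1,1)=50.0000
  t=0,j=0: stock 100.0000 → up 118.0000 (V=50.0000), down 65.0000 (V=0.0000). Price 38.5935; hedge Δ=0.9434, bond B=-55.7461.
Verification: the root portfolio costs Δ(0,0)·S0 + B(0,0) = 38.5935, matching V0.

(0,0): Delta=0.9434 Bond=-55.7461
V0=38.5935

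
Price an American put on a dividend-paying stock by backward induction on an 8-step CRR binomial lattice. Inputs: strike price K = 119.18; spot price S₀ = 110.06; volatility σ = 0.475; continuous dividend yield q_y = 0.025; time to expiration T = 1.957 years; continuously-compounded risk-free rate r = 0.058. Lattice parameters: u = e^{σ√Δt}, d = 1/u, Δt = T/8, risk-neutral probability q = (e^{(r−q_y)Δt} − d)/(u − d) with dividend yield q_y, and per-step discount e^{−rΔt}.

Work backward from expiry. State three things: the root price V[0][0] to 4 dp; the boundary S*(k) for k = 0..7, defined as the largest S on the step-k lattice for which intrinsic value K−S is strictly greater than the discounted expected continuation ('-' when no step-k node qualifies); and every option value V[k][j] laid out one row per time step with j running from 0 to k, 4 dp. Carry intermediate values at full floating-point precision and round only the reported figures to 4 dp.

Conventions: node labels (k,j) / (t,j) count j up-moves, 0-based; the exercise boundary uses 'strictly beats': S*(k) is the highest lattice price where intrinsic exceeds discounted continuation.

price = 30.1452
boundary = - - - 54.3925 43.0040 54.3925 68.7970 87.0161
tree:
30.1452
40.0782 19.3594
51.7705 27.5250 10.3237
64.7875 38.0181 15.9964 3.9491
76.1760 50.6995 24.2333 6.7718 0.7402
85.1800 64.7875 35.6494 11.5126 1.3867 0.0000
92.2988 76.1760 50.3830 19.3684 2.5981 0.0000 0.0000
97.9271 85.1800 64.7875 32.1639 4.8678 0.0000 0.0000 0.0000
102.3769 92.2988 76.1760 50.3830 9.1200 0.0000 0.0000 0.0000 0.0000

Δt=0.24463  u=1.26482  d=0.79062  q=0.45863  discount=0.98591
step 8 (expiry): payoffs max(K−S,0) = 102.3769 92.2988 76.1760 50.3830 9.1200 0.0000 0.0000 0.0000 0.0000
step 7: (k=7,j=0): S=21.2529, K−S=97.9271, hold=96.3776 ⇒ V=97.9271 exercise | (k=7,j=1): S=34.0000, K−S=85.1800, hold=83.7083 ⇒ V=85.1800 exercise | (k=7,j=2): S=54.3925, K−S=64.7875, hold=63.4401 ⇒ V=64.7875 exercise | (k=7,j=3): S=87.0161, K−S=32.1639, hold=31.0155 ⇒ V=32.1639 exercise | (k=7,j=4): S=139.2065, K−S=0.0000, hold=4.8678 ⇒ V=4.8678 continue | (k=7,j=5): S=222.6998, K−S=0.0000, hold=0.0000 ⇒ V=0.0000 continue | (k=7,j=6): S=356.2706, K−S=0.0000, hold=0.0000 ⇒ V=0.0000 continue | (k=7,j=7): S=569.9546, K−S=0.0000, hold=0.0000 ⇒ V=0.0000 continue  boundary S*=87.0161
step 6: (k=6,j=0): S=26.8812, K−S=92.2988, hold=90.7837 ⇒ V=92.2988 exercise | (k=6,j=1): S=43.0040, K−S=76.1760, hold=74.7592 ⇒ V=76.1760 exercise | (k=6,j=2): S=68.7970, K−S=50.3830, hold=49.1235 ⇒ V=50.3830 exercise | (k=6,j=3): S=110.0600, K−S=9.1200, hold=19.3684 ⇒ V=19.3684 continue | (k=6,j=4): S=176.0718, K−S=0.0000, hold=2.5981 ⇒ V=2.5981 continue | (k=6,j=5): S=281.6761, K−S=0.0000, hold=0.0000 ⇒ V=0.0000 continue | (k=6,j=6): S=450.6197, K−S=0.0000, hold=0.0000 ⇒ V=0.0000 continue  boundary S*=68.7970
step 5: (k=5,j=0): S=34.0000, K−S=85.1800, hold=83.7083 ⇒ V=85.1800 exercise | (k=5,j=1): S=54.3925, K−S=64.7875, hold=63.4401 ⇒ V=64.7875 exercise | (k=5,j=2): S=87.0161, K−S=32.1639, hold=35.6494 ⇒ V=35.6494 continue | (k=5,j=3): S=139.2065, K−S=0.0000, hold=11.5126 ⇒ V=11.5126 continue | (k=5,j=4): S=222.6998, K−S=0.0000, hold=1.3867 ⇒ V=1.3867 continue | (k=5,j=5): S=356.2706, K−S=0.0000, hold=0.0000 ⇒ V=0.0000 continue  boundary S*=54.3925
step 4: (k=4,j=0): S=43.0040, K−S=76.1760, hold=74.7592 ⇒ V=76.1760 exercise | (k=4,j=1): S=68.7970, K−S=50.3830, hold=50.6995 ⇒ V=50.6995 continue | (k=4,j=2): S=110.0600, K−S=9.1200, hold=24.2333 ⇒ V=24.2333 continue | (k=4,j=3): S=176.0718, K−S=0.0000, hold=6.7718 ⇒ V=6.7718 continue | (k=4,j=4): S=281.6761, K−S=0.0000, hold=0.7402 ⇒ V=0.7402 continue  boundary S*=43.0040
step 3: (k=3,j=0): S=54.3925, K−S=64.7875, hold=63.5832 ⇒ V=64.7875 exercise | (k=3,j=1): S=87.0161, K−S=32.1639, hold=38.0181 ⇒ V=38.0181 continue | (k=3,j=2): S=139.2065, K−S=0.0000, hold=15.9964 ⇒ V=15.9964 continue | (k=3,j=3): S=222.6998, K−S=0.0000, hold=3.9491 ⇒ V=3.9491 continue  boundary S*=54.3925
step 2: (k=2,j=0): S=68.7970, K−S=50.3830, hold=51.7705 ⇒ V=51.7705 continue | (k=2,j=1): S=110.0600, K−S=9.1200, hold=27.5250 ⇒ V=27.5250 continue | (k=2,j=2): S=176.0718, K−S=0.0000, hold=10.3237 ⇒ V=10.3237 continue  boundary S*=-
step 1: (k=1,j=0): S=87.0161, K−S=32.1639, hold=40.0782 ⇒ V=40.0782 continue | (k=1,j=1): S=139.2065, K−S=0.0000, hold=19.3594 ⇒ V=19.3594 continue  boundary S*=-
step 0: (k=0,j=0): S=110.0600, K−S=9.1200, hold=30.1452 ⇒ V=30.1452 continue  boundary S*=-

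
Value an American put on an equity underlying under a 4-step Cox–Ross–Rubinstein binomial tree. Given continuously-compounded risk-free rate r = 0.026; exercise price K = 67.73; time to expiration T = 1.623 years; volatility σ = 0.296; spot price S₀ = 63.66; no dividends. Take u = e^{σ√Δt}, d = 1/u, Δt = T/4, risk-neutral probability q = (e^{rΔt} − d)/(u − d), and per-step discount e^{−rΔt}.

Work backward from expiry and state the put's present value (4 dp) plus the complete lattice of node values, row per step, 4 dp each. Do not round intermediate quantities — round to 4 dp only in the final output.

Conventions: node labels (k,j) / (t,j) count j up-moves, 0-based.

price = 10.8467
tree:
10.8467
16.5036 4.9810
24.0687 8.7035 1.0736
31.5714 15.0093 2.0903 0.0000
37.7849 24.0687 4.0700 0.0000 0.0000

params: Δt=0.40575 u=1.20749 d=0.82816 q=0.48096 e^(-rΔt)=0.98951
t_4 payoffs: 37.7849 24.0687 4.0700 0.0000 0.0000
k=3: node(3,0) S=36.1586 payoff=31.5714 vs cont=30.8607 → 31.5714 [stop]  node(3,1) S=52.7207 payoff=15.0093 vs cont=14.2985 → 15.0093 [stop]  node(3,2) S=76.8691 payoff=0.0000 vs cont=2.0903 → 2.0903 [wait]  node(3,3) S=112.0785 payoff=0.0000 vs cont=0.0000 → 0.0000 [wait]
k=2: node(2,0) S=43.6613 payoff=24.0687 vs cont=23.3580 → 24.0687 [stop]  node(2,1) S=63.6600 payoff=4.0700 vs cont=8.7035 → 8.7035 [wait]  node(2,2) S=92.8190 payoff=0.0000 vs cont=1.0736 → 1.0736 [wait]
k=1: node(1,0) S=52.7207 payoff=15.0093 vs cont=16.5036 → 16.5036 [wait]  node(1,1) S=76.8691 payoff=0.0000 vs cont=4.9810 → 4.9810 [wait]
k=0: node(0,0) S=63.6600 payoff=4.0700 vs cont=10.8467 → 10.8467 [wait]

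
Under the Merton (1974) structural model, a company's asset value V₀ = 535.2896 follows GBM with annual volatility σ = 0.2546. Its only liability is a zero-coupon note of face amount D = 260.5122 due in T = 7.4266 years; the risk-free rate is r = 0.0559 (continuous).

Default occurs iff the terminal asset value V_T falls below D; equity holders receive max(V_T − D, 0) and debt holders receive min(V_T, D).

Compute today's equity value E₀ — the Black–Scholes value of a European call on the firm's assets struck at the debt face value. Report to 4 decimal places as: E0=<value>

With assets at 535.2896 and a single debt payment of 260.5122 at 7.4266 years:
d₁ = [ln(V₀/D) + (r + σ²/2)T] / (σ√T)
   = [ln(535.2896/260.5122) + (0.0559 + 0.5·0.2546²)·7.4266] / (0.2546·√7.4266)
   = [0.720158 + 0.655847] / 0.693831 = 1.983201
d₂ = d₁ − σ√T = 1.983201 − 0.693831 = 1.289371
N(d₁) = 0.976328,  N(d₂) = 0.901365,  e^(−rT) = 0.660243
E₀ = V₀·N(d₁) − D·e^(−rT)·N(d₂)
   = 535.2896·0.976328 − 260.5122·0.660243·0.901365 = 367.581841

E0=367.5818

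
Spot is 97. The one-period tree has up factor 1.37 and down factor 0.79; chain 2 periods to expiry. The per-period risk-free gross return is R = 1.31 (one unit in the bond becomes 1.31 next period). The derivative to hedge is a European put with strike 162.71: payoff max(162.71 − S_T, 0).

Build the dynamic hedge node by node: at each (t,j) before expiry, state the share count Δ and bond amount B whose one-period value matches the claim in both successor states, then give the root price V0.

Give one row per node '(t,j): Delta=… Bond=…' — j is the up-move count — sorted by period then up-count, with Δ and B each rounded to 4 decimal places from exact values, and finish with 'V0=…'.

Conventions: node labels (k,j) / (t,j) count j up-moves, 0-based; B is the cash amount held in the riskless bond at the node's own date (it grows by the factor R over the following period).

Risk-neutral probability p* = (R−d)/(u−d) = (1.31−0.79)/(1.37−0.79) = 0.8966.
At maturity the claim pays: V(2,0)=102.1723, V(2,1)=57.7269, V(2,2)=0.0000
Node (1,0) S=76.6300: V=(p*·57.7269+(1−p*)·102.1723)/1.31=47.5761; Δ=(57.7269−102.1723)/(104.9831−60.5377)=-1.0000; B=V−Δ·S=124.2061
Node (1,1) S=132.8900: V=(p*·0.0000+(1−p*)·57.7269)/1.31=4.5586; Δ=(0.0000−57.7269)/(182.0593−104.9831)=-0.7490; B=V−Δ·S=104.0877
Node (0,0) S=97.0000: V=(p*·4.5586+(1−p*)·47.5761)/1.31=6.8769; Δ=(4.5586−47.5761)/(132.8900−76.6300)=-0.7646; B=V−Δ·S=81.0450
Sanity check at the root: Δ(0,0)·S0 + B(0,0) reproduces V0 = 6.8769.

(0,0): Delta=-0.7646 Bond=81.0450
(1,0): Delta=-1.0000 Bond=124.2061
(1,1): Delta=-0.7490 Bond=104.0877
V0=6.8769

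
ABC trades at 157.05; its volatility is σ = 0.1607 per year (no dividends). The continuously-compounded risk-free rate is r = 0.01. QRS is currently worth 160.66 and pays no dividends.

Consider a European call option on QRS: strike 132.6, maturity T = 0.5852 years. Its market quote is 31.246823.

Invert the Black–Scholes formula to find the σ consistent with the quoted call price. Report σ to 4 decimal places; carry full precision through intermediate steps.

sigma = 0.2594

At σ = 0.2594 the Black–Scholes value reproduces the quote:
σ√T = 0.2594·√0.5852 = 0.198437
d₁ = (ln(S/K) + (r+σ²/2)T) / (σ√T) = (ln(160.66/132.6) + (0.01+0.2594²/2)·0.5852) / 0.198437 = (0.191953 + 0.025541) / 0.198437 = 1.096036
d₂ = d₁ − σ√T = 1.096036 − 0.198437 = 0.897599
e^{−rT} = 0.994165
N(d₁) = 0.863468,  N(d₂) = 0.815300
V = S·N(d₁) − K·e^{−rT}·N(d₂) = 138.724846 − 107.478023 = 31.246823 (matching the quote); vega is positive throughout, so no other σ reproduces this price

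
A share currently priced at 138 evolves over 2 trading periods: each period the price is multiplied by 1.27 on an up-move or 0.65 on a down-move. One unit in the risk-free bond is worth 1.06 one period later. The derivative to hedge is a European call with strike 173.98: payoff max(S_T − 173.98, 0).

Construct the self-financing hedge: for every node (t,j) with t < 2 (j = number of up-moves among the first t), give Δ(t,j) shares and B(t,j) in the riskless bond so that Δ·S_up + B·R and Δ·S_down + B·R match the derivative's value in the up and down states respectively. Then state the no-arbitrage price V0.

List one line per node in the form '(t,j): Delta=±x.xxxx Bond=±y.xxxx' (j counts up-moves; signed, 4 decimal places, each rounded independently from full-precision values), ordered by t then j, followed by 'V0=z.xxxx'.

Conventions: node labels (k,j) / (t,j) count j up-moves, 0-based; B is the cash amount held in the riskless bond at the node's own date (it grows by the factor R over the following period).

Under the risk-neutral measure, an up-move has probability p* = (R−d)/(u−d) = 0.6613 and values discount at R = 1.06.
Expiry values: V(2,0)=0.0000, V(2,1)=0.0000, V(2,2)=48.6002
  t=1,j=0: stock 89.7000 → up 113.9190 (V=0.0000), down 58.3050 (V=0.0000). Price 0.0000; hedge Δ=0.0000, bond B=0.0000.
  t=1,j=1: stock 175.2600 → up 222.5802 (V=48.6002), down 113.9190 (V=0.0000). Price 30.3197; hedge Δ=0.4473, bond B=-48.0678.
  t=0,j=0: stock 138.0000 → up 175.2600 (V=30.3197), down 89.7000 (V=0.0000). Price 18.9152; hedge Δ=0.3544, bond B=-29.9875.
Sanity check at the root: Δ(0,0)·S0 + B(0,0) reproduces V0 = 18.9152.

(0,0): Delta=0.3544 Bond=-29.9875
(1,0): Delta=0.0000 Bond=0.0000
(1,1): Delta=0.4473 Bond=-48.0678
V0=18.9152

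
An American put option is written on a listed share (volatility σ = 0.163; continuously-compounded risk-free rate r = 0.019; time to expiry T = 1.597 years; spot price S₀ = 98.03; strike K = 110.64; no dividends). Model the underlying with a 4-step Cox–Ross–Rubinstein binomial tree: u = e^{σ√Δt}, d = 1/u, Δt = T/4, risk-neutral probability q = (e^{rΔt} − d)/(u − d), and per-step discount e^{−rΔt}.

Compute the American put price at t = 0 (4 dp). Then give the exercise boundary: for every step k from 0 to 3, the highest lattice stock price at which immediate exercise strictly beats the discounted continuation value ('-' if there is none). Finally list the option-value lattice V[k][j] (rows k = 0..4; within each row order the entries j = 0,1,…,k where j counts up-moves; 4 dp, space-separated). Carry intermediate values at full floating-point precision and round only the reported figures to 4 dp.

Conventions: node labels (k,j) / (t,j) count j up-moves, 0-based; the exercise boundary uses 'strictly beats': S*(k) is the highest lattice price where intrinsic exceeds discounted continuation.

price = 14.9505
boundary = - 88.4361 79.7811 88.4361
tree:
14.9505
22.2039 8.2369
30.8589 13.8753 2.9678
38.6669 22.2039 6.1175 0.0000
45.7107 30.8589 12.6100 0.0000 0.0000

params: Δt=0.39925 u=1.10848 d=0.90213 q=0.51118 e^(-rΔt)=0.99244
t_4 payoffs: 45.7107 30.8589 12.6100 0.0000 0.0000
t_3: node(3,0) S=71.9731 payoff=38.6669 vs cont=37.8308 → 38.6669 [stop]  node(3,1) S=88.4361 payoff=22.2039 vs cont=21.3678 → 22.2039 [stop]  node(3,2) S=108.6647 payoff=1.9753 vs cont=6.1175 → 6.1175 [wait]  node(3,3) S=133.5204 payoff=0.0000 vs cont=0.0000 → 0.0000 [wait]  ⇒ S*(3)=88.4361
t_2: node(2,0) S=79.7811 payoff=30.8589 vs cont=30.0228 → 30.8589 [stop]  node(2,1) S=98.0300 payoff=12.6100 vs cont=13.8753 → 13.8753 [wait]  node(2,2) S=120.4531 payoff=0.0000 vs cont=2.9678 → 2.9678 [wait]  ⇒ S*(2)=79.7811
t_1: node(1,0) S=88.4361 payoff=22.2039 vs cont=22.0097 → 22.2039 [stop]  node(1,1) S=108.6647 payoff=1.9753 vs cont=8.2369 → 8.2369 [wait]  ⇒ S*(1)=88.4361
t_0: node(0,0) S=98.0300 payoff=12.6100 vs cont=14.9505 → 14.9505 [wait]  ⇒ S*(0)=-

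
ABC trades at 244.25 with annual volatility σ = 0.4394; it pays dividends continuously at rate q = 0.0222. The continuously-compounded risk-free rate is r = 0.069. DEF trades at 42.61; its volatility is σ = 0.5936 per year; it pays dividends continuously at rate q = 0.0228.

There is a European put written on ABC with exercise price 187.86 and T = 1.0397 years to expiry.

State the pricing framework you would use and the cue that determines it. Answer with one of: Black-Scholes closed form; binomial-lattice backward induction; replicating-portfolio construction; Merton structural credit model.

framework: Black-Scholes closed form

Key observation: with ABC following a GBM at constant σ and r, the European put struck at 187.86 prices in closed form — nothing here needs a stepwise model or a balance sheet.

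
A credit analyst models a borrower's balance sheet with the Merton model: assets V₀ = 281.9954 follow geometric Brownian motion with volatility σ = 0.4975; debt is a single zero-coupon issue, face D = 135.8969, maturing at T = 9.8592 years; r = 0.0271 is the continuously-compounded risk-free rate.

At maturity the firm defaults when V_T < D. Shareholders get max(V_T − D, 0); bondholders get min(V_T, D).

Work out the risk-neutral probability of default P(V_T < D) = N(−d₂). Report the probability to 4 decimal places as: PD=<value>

With assets at 281.9954 and a single debt payment of 135.8969 at 9.8592 years:
d₁ = [ln(V₀/D) + (r + σ²/2)T] / (σ√T)
   = [ln(281.9954/135.8969) + (0.0271 + 0.5·0.4975²)·9.8592] / (0.4975·√9.8592)
   = [0.729994 + 1.487291] / 1.562118 = 1.419409
d₂ = d₁ − σ√T = 1.419409 − 1.562118 = -0.142709
risk-neutral PD = N(−d₂) = N(0.142709) = 0.556740

PD=0.5567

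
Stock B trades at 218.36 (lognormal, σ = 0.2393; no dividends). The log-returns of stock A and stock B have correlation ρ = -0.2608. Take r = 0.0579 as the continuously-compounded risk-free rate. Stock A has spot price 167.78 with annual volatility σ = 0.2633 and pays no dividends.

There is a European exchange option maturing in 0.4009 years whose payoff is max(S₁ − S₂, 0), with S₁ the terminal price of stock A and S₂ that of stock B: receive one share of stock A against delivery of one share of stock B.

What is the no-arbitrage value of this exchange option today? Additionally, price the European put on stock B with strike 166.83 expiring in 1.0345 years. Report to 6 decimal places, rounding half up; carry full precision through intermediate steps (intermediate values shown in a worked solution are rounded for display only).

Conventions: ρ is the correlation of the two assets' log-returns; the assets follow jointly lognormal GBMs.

exchange price = 3.699608
price(stock B put K=166.83) = 1.826378

σ_eff = √(σ₁² + σ₂² − 2ρσ₁σ₂) = √(0.2633² + 0.2393² − 2·-0.2608·0.2633·0.2393) = 0.399320
d₁ = (ln(S₁/S₂) + (q₂ − q₁ + σ_eff²/2)T) / (σ_eff√T) = (ln(167.78/218.36) + (0.0 − 0.0 + 0.079728)·0.4009) / 0.252836 = -0.915726
d₂ = d₁ − σ_eff√T = -0.915726 − 0.252836 = -1.168562
N(d₁) = 0.179905,  N(d₂) = 0.121290
V = S₁·e^{−q₁T}·N(d₁) − S₂·e^{−q₂T}·N(d₂) = 30.184498 − 26.484890 = 3.699608
[vanilla: stock B put K=166.83]
σ√T = 0.2393·√1.0345 = 0.243393
d₁ = (ln(S/K) + (r+σ²/2)T) / (σ√T) = (ln(218.36/166.83) + (0.0579+0.2393²/2)·1.0345) / 0.243393 = (0.269170 + 0.089518) / 0.243393 = 1.473697
d₂ = d₁ − σ√T = 1.473697 − 0.243393 = 1.230304
e^{−rT} = 0.941861
N(−d₁) = 0.070282,  N(−d₂) = 0.109292
price = K·e^{−rT}·N(−d₂) − S·N(−d₁) = 17.173075 − 15.346697 = 1.826378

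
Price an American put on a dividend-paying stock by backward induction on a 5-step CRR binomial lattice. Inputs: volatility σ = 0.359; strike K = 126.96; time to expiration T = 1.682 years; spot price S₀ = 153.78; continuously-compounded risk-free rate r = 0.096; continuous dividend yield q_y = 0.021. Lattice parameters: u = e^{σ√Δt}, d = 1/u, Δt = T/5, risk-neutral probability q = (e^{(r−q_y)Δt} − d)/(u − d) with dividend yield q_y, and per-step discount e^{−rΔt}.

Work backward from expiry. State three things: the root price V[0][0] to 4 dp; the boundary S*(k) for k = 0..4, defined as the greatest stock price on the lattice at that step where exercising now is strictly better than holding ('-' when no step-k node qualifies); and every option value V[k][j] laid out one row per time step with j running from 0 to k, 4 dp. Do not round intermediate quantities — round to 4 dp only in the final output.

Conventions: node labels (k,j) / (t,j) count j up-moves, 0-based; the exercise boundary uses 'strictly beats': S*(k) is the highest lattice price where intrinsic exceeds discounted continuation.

Δt=0.33640, u=1.23148, d=0.81203, q=0.50905, disc=e^(-rΔt)=0.96822
k=5 terminal: V=max(K-S,0) → 72.6655 44.6195 2.0863 0.0000 0.0000 0.0000
k=4: j=0 S=66.8628 intr=60.0972 cont=56.5333 V=60.0972[EX]; j=1 S=101.4010 intr=25.5590 cont=22.2382 V=25.5590[EX]; j=2 S=153.7800 intr=0.0000 cont=0.9917 V=0.9917[hold]; j=3 S=233.2155 intr=0.0000 cont=0.0000 V=0.0000[hold]; j=4 S=353.6837 intr=0.0000 cont=0.0000 V=0.0000[hold]  S*(4)=101.4010
k=3: j=0 S=82.3405 intr=44.6195 cont=41.1645 V=44.6195[EX]; j=1 S=124.8737 intr=2.0863 cont=12.6383 V=12.6383[hold]; j=2 S=189.3776 intr=0.0000 cont=0.4714 V=0.4714[hold]; j=3 S=287.2012 intr=0.0000 cont=0.0000 V=0.0000[hold]  S*(3)=82.3405
k=2: j=0 S=101.4010 intr=25.5590 cont=27.4390 V=27.4390[hold]; j=1 S=153.7800 intr=0.0000 cont=6.2400 V=6.2400[hold]; j=2 S=233.2155 intr=0.0000 cont=0.2241 V=0.2241[hold]  S*(2)=-
k=1: j=0 S=124.8737 intr=2.0863 cont=16.1187 V=16.1187[hold]; j=1 S=189.3776 intr=0.0000 cont=3.0766 V=3.0766[hold]  S*(1)=-
k=0: j=0 S=153.7800 intr=0.0000 cont=9.1784 V=9.1784[hold]  S*(0)=-

price = 9.1784
boundary = - - - 82.3405 101.4010
tree:
9.1784
16.1187 3.0766
27.4390 6.2400 0.2241
44.6195 12.6383 0.4714 0.0000
60.0972 25.5590 0.9917 0.0000 0.0000
72.6655 44.6195 2.0863 0.0000 0.0000 0.0000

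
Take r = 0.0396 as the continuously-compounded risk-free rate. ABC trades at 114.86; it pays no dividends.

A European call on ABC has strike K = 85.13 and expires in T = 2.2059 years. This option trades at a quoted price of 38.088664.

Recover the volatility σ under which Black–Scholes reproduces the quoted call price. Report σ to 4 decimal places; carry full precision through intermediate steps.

sigma = 0.1989

At σ = 0.1989 the Black–Scholes value reproduces the quote:
σ√T = 0.1989·√2.2059 = 0.295412
d₁ = (ln(S/K) + (r+σ²/2)T) / (σ√T) = (ln(114.86/85.13) + (0.0396+0.1989²/2)·2.2059) / 0.295412 = (0.299534 + 0.130988) / 0.295412 = 1.457363
d₂ = d₁ − σ√T = 1.457363 − 0.295412 = 1.161952
e^{−rT} = 0.916353
N(d₁) = 0.927492,  N(d₂) = 0.877372
V = S·N(d₁) − K·e^{−rT}·N(d₂) = 106.531724 − 68.443060 = 38.088664 (matching the quote); vega is positive throughout, so no other σ reproduces this price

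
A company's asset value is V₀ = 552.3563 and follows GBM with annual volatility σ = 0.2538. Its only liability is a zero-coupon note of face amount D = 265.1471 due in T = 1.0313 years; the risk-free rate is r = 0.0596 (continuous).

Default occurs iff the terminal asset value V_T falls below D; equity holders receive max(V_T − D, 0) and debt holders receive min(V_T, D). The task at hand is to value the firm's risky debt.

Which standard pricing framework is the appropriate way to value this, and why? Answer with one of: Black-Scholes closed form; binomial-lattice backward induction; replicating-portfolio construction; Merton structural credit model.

framework: Merton structural credit model

Key observation: the asked-for credit quantity lives on the firm's capital structure — asset value, asset volatility, debt face 265.1471 — which is the structural model's domain.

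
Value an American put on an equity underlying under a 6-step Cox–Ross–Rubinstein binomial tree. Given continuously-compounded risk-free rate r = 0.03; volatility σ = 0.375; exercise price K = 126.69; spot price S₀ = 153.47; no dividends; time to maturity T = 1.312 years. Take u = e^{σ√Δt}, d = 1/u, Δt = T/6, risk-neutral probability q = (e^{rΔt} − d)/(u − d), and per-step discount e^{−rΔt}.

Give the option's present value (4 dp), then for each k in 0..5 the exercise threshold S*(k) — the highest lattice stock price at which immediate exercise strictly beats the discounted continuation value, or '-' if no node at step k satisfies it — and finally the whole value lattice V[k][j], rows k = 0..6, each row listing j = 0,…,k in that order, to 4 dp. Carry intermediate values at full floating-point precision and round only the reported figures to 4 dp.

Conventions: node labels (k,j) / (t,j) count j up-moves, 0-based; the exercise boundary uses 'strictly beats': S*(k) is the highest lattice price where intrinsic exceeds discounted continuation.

price = 11.8443
boundary = - - - - 76.1023 90.6889
tree:
11.8443
17.9425 5.2668
26.3919 8.8502 1.3784
37.4106 14.5762 2.6425 0.0000
50.5877 23.3615 5.0660 0.0000 0.0000
62.8282 36.0011 9.7119 0.0000 0.0000 0.0000
73.0999 50.5877 18.6187 0.0000 0.0000 0.0000 0.0000

params: Δt=0.21867 u=1.19167 d=0.83916 q=0.47494 e^(-rΔt)=0.99346
t_6 payoffs: 73.0999 50.5877 18.6187 0.0000 0.0000 0.0000 0.0000
t_5: node(5,0) S=63.8618 payoff=62.8282 vs cont=61.9998 → 62.8282 [stop]  node(5,1) S=90.6889 payoff=36.0011 vs cont=35.1728 → 36.0011 [stop]  node(5,2) S=128.7855 payoff=0.0000 vs cont=9.7119 → 9.7119 [wait]  node(5,3) S=182.8858 payoff=0.0000 vs cont=0.0000 → 0.0000 [wait]  node(5,4) S=259.7126 payoff=0.0000 vs cont=0.0000 → 0.0000 [wait]  node(5,5) S=368.8127 payoff=0.0000 vs cont=0.0000 → 0.0000 [wait]  ⇒ S*(5)=90.6889
t_4: node(4,0) S=76.1023 payoff=50.5877 vs cont=49.7594 → 50.5877 [stop]  node(4,1) S=108.0713 payoff=18.6187 vs cont=23.3615 → 23.3615 [wait]  node(4,2) S=153.4700 payoff=0.0000 vs cont=5.0660 → 5.0660 [wait]  node(4,3) S=217.9398 payoff=0.0000 vs cont=0.0000 → 0.0000 [wait]  node(4,4) S=309.4920 payoff=0.0000 vs cont=0.0000 → 0.0000 [wait]  ⇒ S*(4)=76.1023
t_3: node(3,0) S=90.6889 payoff=36.0011 vs cont=37.4106 → 37.4106 [wait]  node(3,1) S=128.7855 payoff=0.0000 vs cont=14.5762 → 14.5762 [wait]  node(3,2) S=182.8858 payoff=0.0000 vs cont=2.6425 → 2.6425 [wait]  node(3,3) S=259.7126 payoff=0.0000 vs cont=0.0000 → 0.0000 [wait]  ⇒ S*(3)=-
t_2: node(2,0) S=108.0713 payoff=18.6187 vs cont=26.3919 → 26.3919 [wait]  node(2,1) S=153.4700 payoff=0.0000 vs cont=8.8502 → 8.8502 [wait]  node(2,2) S=217.9398 payoff=0.0000 vs cont=1.3784 → 1.3784 [wait]  ⇒ S*(2)=-
t_1: node(1,0) S=128.7855 payoff=0.0000 vs cont=17.9425 → 17.9425 [wait]  node(1,1) S=182.8858 payoff=0.0000 vs cont=5.2668 → 5.2668 [wait]  ⇒ S*(1)=-
t_0: node(0,0) S=153.4700 payoff=0.0000 vs cont=11.8443 → 11.8443 [wait]  ⇒ S*(0)=-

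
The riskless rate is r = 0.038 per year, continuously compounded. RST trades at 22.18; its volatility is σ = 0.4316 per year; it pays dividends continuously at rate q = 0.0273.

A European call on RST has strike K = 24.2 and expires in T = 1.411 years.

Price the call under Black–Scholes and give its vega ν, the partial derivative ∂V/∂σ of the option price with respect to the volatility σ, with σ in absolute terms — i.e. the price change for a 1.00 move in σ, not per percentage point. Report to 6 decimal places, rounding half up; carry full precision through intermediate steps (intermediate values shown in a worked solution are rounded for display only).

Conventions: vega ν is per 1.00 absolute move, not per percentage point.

σ√T = 0.4316·√1.411 = 0.512678
d₁ = (ln(S/K) + (r−q+σ²/2)T) / (σ√T) = (ln(22.18/24.2) + (0.038−0.0273+0.4316²/2)·1.411) / 0.512678 = (-0.087162 + 0.146517) / 0.512678 = 0.115775
d₂ = d₁ − σ√T = 0.115775 − 0.512678 = -0.396903
e^{−rT} = 0.947794
e^{−qT} = 0.962212
N(d₁) = 0.546085,  N(d₂) = 0.345720
Call price V = S·e^{−qT}·N(d₁) − K·e^{−rT}·N(d₂) = 11.654468 − 7.929637 = 3.724831
φ(d₁) = (1/√(2π))·e^{−d₁²/2} = 0.396278
ν = S·e^{−qT}·φ(d₁)·√T = 10.046050

price = 3.724831
ν = 10.046050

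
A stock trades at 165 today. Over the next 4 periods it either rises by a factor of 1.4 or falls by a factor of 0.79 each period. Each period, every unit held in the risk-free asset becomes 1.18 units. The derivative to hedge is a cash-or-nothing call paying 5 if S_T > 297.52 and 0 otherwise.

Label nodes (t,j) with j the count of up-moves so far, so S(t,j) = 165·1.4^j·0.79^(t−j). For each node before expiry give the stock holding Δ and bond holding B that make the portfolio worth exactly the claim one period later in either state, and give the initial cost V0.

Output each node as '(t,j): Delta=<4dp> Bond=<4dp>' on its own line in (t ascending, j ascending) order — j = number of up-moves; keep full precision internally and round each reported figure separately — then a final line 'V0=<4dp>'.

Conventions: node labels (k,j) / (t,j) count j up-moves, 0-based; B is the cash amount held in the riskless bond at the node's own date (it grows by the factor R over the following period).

No-arbitrage ⇒ martingale measure with p* = (R−d)/(u−d) = 0.6393.
Expiry values: V(4,0)=0.0000, V(4,1)=0.0000, V(4,2)=0.0000, V(4,3)=5.0000, V(4,4)=5.0000
Node (3,0) S=81.3514: V=(p*·0.0000+(1−p*)·0.0000)/1.18=0.0000; Δ=(0.0000−0.0000)/(113.8920−64.2676)=0.0000; B=V−Δ·S=0.0000
Node (3,1) S=144.1671: V=(p*·0.0000+(1−p*)·0.0000)/1.18=0.0000; Δ=(0.0000−0.0000)/(201.8339−113.8920)=0.0000; B=V−Δ·S=0.0000
Node (3,2) S=255.4860: V=(p*·5.0000+(1−p*)·0.0000)/1.18=2.7091; Δ=(5.0000−0.0000)/(357.6804−201.8339)=0.0321; B=V−Δ·S=-5.4876
Node (3,3) S=452.7600: V=(p*·5.0000+(1−p*)·5.0000)/1.18=4.2373; Δ=(5.0000−5.0000)/(633.8640−357.6804)=0.0000; B=V−Δ·S=4.2373
Node (2,0) S=102.9765: V=(p*·0.0000+(1−p*)·0.0000)/1.18=0.0000; Δ=(0.0000−0.0000)/(144.1671−81.3514)=0.0000; B=V−Δ·S=0.0000
Node (2,1) S=182.4900: V=(p*·2.7091+(1−p*)·0.0000)/1.18=1.4678; Δ=(2.7091−0.0000)/(255.4860−144.1671)=0.0243; B=V−Δ·S=-2.9733
Node (2,2) S=323.4000: V=(p*·4.2373+(1−p*)·2.7091)/1.18=3.1238; Δ=(4.2373−2.7091)/(452.7600−255.4860)=0.0077; B=V−Δ·S=0.6186
Node (1,0) S=130.3500: V=(p*·1.4678+(1−p*)·0.0000)/1.18=0.7953; Δ=(1.4678−0.0000)/(182.4900−102.9765)=0.0185; B=V−Δ·S=-1.6110
Node (1,1) S=231.0000: V=(p*·3.1238+(1−p*)·1.4678)/1.18=2.1412; Δ=(3.1238−1.4678)/(323.4000−182.4900)=0.0118; B=V−Δ·S=-0.5736
Node (0,0) S=165.0000: V=(p*·2.1412+(1−p*)·0.7953)/1.18=1.4032; Δ=(2.1412−0.7953)/(231.0000−130.3500)=0.0134; B=V−Δ·S=-0.8032
Sanity check at the root: Δ(0,0)·S0 + B(0,0) reproduces V0 = 1.4032.

(0,0): Delta=0.0134 Bond=-0.8032
(1,0): Delta=0.0185 Bond=-1.6110
(1,1): Delta=0.0118 Bond=-0.5736
(2,0): Delta=0.0000 Bond=0.0000
(2,1): Delta=0.0243 Bond=-2.9733
(2,2): Delta=0.0077 Bond=0.6186
(3,0): Delta=0.0000 Bond=0.0000
(3,1): Delta=0.0000 Bond=0.0000
(3,2): Delta=0.0321 Bond=-5.4876
(3,3): Delta=0.0000 Bond=4.2373
V0=1.4032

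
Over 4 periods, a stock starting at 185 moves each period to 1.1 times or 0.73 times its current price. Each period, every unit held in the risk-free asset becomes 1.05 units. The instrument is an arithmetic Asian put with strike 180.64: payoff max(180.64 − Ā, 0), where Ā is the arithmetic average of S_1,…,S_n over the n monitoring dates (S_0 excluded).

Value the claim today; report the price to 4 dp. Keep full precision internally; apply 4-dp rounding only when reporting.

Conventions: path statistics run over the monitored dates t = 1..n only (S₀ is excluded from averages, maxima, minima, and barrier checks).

price = 5.1593

No-arbitrage gives p* = (R−d)/(u−d) = 0.8649: enumerate every path, weight its payoff by its p*-probability, and discount by R^4.
Enumerate all 2^4 = 16 price paths (U = up ×1.1, D = down ×0.73); each path with k up-moves has probability p*^k·(1−p*)^(4−k).
DDDD: Ā=89.5353, payoff=91.1047, prob=0.000333
UDDD: Ā=134.9163, payoff=45.7237, prob=0.002134
DUDD: Ā=117.8038, payoff=62.8362, prob=0.002134
UUDD: Ā=177.5125, payoff=3.1275, prob=0.013659
DDUD: Ā=105.3117, payoff=75.3283, prob=0.002134
UDUD: Ā=158.6888, payoff=21.9512, prob=0.013659
DUUD: Ā=141.5763, payoff=39.0637, prob=0.013659
UUUD: Ā=213.3341, payoff=0.0000, prob=0.087420
DDDU: Ā=96.1924, payoff=84.4476, prob=0.002134
UDDU: Ā=144.9475, payoff=35.6925, prob=0.013659
DUDU: Ā=127.8350, payoff=52.8050, prob=0.013659
UUDU: Ā=192.6280, payoff=0.0000, prob=0.087420
DDUU: Ā=115.3428, payoff=65.2972, prob=0.013659
UDUU: Ā=173.8043, payoff=6.8357, prob=0.087420
DUUU: Ā=156.6918, payoff=23.9482, prob=0.087420
UUUU: Ā=236.1109, payoff=0.0000, prob=0.559491
Price = Σ prob·payoff / R^4 = 6.271137 / 1.215506 = 5.1593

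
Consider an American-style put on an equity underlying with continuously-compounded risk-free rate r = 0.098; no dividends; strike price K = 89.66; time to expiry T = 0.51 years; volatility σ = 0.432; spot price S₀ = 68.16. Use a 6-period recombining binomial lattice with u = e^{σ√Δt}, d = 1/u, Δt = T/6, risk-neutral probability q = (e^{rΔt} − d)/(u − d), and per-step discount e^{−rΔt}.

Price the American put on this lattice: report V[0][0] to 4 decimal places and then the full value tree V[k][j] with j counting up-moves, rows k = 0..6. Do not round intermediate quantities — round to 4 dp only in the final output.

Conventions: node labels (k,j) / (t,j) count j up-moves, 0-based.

Δt=0.08500, u=1.13422, d=0.88166, q=0.50167, disc=e^(-rΔt)=0.99170
k=6 terminal: V=max(K-S,0) → 57.6462 48.4754 36.6775 21.5000 1.9746 0.0000 0.0000
k=5: j=0 S=36.3108 intr=53.3492 cont=52.6054 V=53.3492[EX]; j=1 S=46.7125 intr=42.9475 cont=42.2037 V=42.9475[EX]; j=2 S=60.0940 intr=29.5660 cont=28.8223 V=29.5660[EX]; j=3 S=77.3087 intr=12.3513 cont=11.6075 V=12.3513[EX]; j=4 S=99.4548 intr=0.0000 cont=0.9758 V=0.9758[hold]; j=5 S=127.9450 intr=0.0000 cont=0.0000 V=0.0000[hold]
k=4: j=0 S=41.1846 intr=48.4754 cont=47.7317 V=48.4754[EX]; j=1 S=52.9825 intr=36.6775 cont=35.9338 V=36.6775[EX]; j=2 S=68.1600 intr=21.5000 cont=20.7562 V=21.5000[EX]; j=3 S=87.6854 intr=1.9746 cont=6.5894 V=6.5894[hold]; j=4 S=112.8040 intr=0.0000 cont=0.4823 V=0.4823[hold]
k=3: j=0 S=46.7125 intr=42.9475 cont=42.2037 V=42.9475[EX]; j=1 S=60.0940 intr=29.5660 cont=28.8223 V=29.5660[EX]; j=2 S=77.3087 intr=12.3513 cont=13.9034 V=13.9034[hold]; j=3 S=99.4548 intr=0.0000 cont=3.4964 V=3.4964[hold]
k=2: j=0 S=52.9825 intr=36.6775 cont=35.9338 V=36.6775[EX]; j=1 S=68.1600 intr=21.5000 cont=21.5284 V=21.5284[hold]; j=2 S=87.6854 intr=1.9746 cont=8.6105 V=8.6105[hold]
k=1: j=0 S=60.0940 intr=29.5660 cont=28.8364 V=29.5660[EX]; j=1 S=77.3087 intr=12.3513 cont=14.9230 V=14.9230[hold]
k=0: j=0 S=68.1600 intr=21.5000 cont=22.0357 V=22.0357[hold]

price = 22.0357
tree:
22.0357
29.5660 14.9230
36.6775 21.5284 8.6105
42.9475 29.5660 13.9034 3.4964
48.4754 36.6775 21.5000 6.5894 0.4823
53.3492 42.9475 29.5660 12.3513 0.9758 0.0000
57.6462 48.4754 36.6775 21.5000 1.9746 0.0000 0.0000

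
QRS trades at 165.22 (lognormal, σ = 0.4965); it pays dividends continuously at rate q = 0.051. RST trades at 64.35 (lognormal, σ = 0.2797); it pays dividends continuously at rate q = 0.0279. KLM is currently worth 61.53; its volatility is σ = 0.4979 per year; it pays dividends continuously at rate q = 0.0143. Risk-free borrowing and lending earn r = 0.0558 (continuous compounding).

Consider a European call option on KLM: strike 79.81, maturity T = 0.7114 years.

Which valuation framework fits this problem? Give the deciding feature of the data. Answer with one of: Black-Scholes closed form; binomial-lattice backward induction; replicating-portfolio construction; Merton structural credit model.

framework: Black-Scholes closed form

Key observation: a European claim on KLM (strike 79.81) — a lognormal (GBM) underlying with constant rate and volatility — has an exact closed-form value; no lattice or capital structure is involved.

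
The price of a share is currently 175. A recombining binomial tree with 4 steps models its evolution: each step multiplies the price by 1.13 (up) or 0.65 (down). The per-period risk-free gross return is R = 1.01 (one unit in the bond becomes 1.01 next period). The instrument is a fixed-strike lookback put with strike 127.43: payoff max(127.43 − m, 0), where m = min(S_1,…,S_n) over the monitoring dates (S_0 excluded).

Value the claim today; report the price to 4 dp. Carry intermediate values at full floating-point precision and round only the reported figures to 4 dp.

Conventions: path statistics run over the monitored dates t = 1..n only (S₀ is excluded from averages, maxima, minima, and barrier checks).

No-arbitrage gives p* = (R−d)/(u−d) = 0.7500: enumerate every path, weight its payoff by its p*-probability, and discount by R^4.
Enumerate all 2^4 = 16 price paths (U = up ×1.13, D = down ×0.65); each path with k up-moves has probability p*^k·(1−p*)^(4−k).
DDDD: m=31.2386, payoff=96.1914, prob=0.003906
UDDD: m=54.3071, payoff=73.1229, prob=0.011719
DUDD: m=54.3071, payoff=73.1229, prob=0.011719
UUDD: m=94.4108, payoff=33.0192, prob=0.035156
DDUD: m=54.3071, payoff=73.1229, prob=0.011719
UDUD: m=94.4108, payoff=33.0192, prob=0.035156
DUUD: m=94.4108, payoff=33.0192, prob=0.035156
UUUD: m=164.1295, payoff=0.0000, prob=0.105469
DDDU: m=48.0594, payoff=79.3706, prob=0.011719
UDDU: m=83.5494, payoff=43.8806, prob=0.035156
DUDU: m=83.5494, payoff=43.8806, prob=0.035156
UUDU: m=145.2474, payoff=0.0000, prob=0.105469
DDUU: m=73.9375, payoff=53.4925, prob=0.035156
UDUU: m=128.5375, payoff=0.0000, prob=0.105469
DUUU: m=113.7500, payoff=13.6800, prob=0.105469
UUUU: m=197.7500, payoff=0.0000, prob=0.316406
Price = Σ prob·payoff / R^4 = 13.767858 / 1.040604 = 13.2306

price = 13.2306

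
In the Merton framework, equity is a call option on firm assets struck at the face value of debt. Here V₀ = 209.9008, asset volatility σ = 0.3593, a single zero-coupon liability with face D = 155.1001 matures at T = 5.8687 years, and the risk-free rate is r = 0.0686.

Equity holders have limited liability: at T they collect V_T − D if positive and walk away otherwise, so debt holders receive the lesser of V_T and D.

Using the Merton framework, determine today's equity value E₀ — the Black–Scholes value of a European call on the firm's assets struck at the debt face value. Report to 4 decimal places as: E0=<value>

Work the structural quantities from V₀ = 209.9008 against face 155.1001:
d₁ = [ln(V₀/D) + (r + σ²/2)T] / (σ√T)
   = [ln(209.9008/155.1001) + (0.0686 + 0.5·0.3593²)·5.8687] / (0.3593·√5.8687)
   = [0.302564 + 0.781407] / 0.870419 = 1.245345
d₂ = d₁ − σ√T = 1.245345 − 0.870419 = 0.374926
N(d₁) = 0.893498,  N(d₂) = 0.646142,  e^(−rT) = 0.668584
E₀ = V₀·N(d₁) − D·e^(−rT)·N(d₂)
   = 209.9008·0.893498 − 155.1001·0.668584·0.646142 = 120.542501

E0=120.5425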